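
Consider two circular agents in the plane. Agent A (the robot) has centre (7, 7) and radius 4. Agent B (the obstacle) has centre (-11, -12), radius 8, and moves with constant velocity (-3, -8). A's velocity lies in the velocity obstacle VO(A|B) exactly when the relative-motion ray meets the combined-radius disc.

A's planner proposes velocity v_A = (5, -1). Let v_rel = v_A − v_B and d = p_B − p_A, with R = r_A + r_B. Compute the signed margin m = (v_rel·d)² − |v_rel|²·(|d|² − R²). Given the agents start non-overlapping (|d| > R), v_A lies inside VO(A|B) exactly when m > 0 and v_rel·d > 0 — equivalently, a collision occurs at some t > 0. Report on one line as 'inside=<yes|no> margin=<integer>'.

d = (-18, -19),  |d|² = 685;  R = 4+8 = 12,  c = 685−12² = 541
v_rel = (8, 7),  |v_rel|² = 113;  v_rel·d = (8)·(-18) + (7)·(-19) = -277
113·t² + 554·t + 541 = 0  ⇒  m = (-277)² − 113·541 = 15596
m = 15596 > 0,  v_rel·d = -277 < 0  ⇒  outside

inside=no margin=15596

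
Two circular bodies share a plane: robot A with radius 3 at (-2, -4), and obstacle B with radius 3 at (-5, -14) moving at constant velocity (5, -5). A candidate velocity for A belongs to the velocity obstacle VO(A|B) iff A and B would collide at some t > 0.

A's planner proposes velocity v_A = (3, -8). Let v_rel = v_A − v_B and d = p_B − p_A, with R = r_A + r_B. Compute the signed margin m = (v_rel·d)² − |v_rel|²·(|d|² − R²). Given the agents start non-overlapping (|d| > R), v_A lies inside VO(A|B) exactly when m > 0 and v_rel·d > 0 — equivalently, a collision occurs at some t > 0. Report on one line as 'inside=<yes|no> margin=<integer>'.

d = (-3, -10),  |d|² = 109;  R = 3+3 = 6,  c = 109−6² = 73
v_rel = (-2, -3),  |v_rel|² = 13;  v_rel·d = (-2)·(-3) + (-3)·(-10) = 36
13·t² − 72·t + 73 = 0  ⇒  m = 36² − 13·73 = 347
m = 347 > 0,  v_rel·d = 36 > 0  ⇒  inside

inside=yes margin=347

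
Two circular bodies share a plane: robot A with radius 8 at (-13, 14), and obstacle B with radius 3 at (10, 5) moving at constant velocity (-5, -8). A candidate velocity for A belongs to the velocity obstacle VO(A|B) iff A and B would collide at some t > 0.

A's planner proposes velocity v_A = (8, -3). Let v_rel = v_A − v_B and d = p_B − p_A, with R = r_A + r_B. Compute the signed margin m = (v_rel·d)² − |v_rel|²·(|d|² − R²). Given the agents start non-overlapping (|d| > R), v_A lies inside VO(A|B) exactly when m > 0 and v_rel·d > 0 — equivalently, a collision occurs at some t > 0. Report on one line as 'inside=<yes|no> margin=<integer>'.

d = (23, -9),  |d|² = 610;  R = 8+3 = 11,  c = 610−11² = 489
v_rel = (13, 5),  |v_rel|² = 194;  v_rel·d = (13)·(23) + (5)·(-9) = 254
194·t² − 508·t + 489 = 0  ⇒  m = 254² − 194·489 = -30350
m = -30350 < 0,  v_rel·d = 254 > 0  ⇒  outside

inside=no margin=-30350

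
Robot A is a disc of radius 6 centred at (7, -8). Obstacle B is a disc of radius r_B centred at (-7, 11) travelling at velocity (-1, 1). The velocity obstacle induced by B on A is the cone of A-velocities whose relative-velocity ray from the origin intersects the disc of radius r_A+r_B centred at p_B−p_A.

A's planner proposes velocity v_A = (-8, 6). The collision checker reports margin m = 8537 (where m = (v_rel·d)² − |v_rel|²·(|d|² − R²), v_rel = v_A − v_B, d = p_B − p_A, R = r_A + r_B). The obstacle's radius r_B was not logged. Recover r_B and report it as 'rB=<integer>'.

m = 8537
d = (-14, 19);  v_rel = (-7, 5),  |v_rel|² = 74
v_rel×d = (-7)·(19) − (5)·(-14) = -63
since m = R²·74 − (-63)²:  R² = (3969 + 8537) / 74 = 169
R = √169 = 13  ⇒  r_B = 13 − 6 = 7

rB=7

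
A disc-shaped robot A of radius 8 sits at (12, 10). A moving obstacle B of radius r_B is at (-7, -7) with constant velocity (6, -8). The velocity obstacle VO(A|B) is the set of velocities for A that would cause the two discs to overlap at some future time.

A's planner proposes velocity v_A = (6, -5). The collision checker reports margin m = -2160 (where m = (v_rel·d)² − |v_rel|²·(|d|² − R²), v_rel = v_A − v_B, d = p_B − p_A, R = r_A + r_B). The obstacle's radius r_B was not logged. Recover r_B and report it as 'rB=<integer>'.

m = -2160
d = (-19, -17);  v_rel = (0, 3),  |v_rel|² = 9
v_rel×d = (0)·(-17) − (3)·(-19) = 57
since m = R²·9 − 57²:  R² = (3249 + -2160) / 9 = 121
R = √121 = 11  ⇒  r_B = 11 − 8 = 3

rB=3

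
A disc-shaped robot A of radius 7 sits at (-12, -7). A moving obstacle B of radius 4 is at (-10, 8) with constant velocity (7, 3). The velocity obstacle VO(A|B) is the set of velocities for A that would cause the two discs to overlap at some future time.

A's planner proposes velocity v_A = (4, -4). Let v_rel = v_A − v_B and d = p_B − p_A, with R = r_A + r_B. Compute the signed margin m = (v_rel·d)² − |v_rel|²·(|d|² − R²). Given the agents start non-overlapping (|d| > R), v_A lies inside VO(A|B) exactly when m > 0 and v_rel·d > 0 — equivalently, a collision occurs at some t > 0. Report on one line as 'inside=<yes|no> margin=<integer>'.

d = (2, 15),  |d|² = 229;  R = 7+4 = 11,  c = 229−11² = 108
v_rel = (-3, -7),  |v_rel|² = 58;  v_rel·d = (-3)·(2) + (-7)·(15) = -111
58·t² + 222·t + 108 = 0  ⇒  m = (-111)² − 58·108 = 6057
m = 6057 > 0,  v_rel·d = -111 < 0  ⇒  outside

inside=no margin=6057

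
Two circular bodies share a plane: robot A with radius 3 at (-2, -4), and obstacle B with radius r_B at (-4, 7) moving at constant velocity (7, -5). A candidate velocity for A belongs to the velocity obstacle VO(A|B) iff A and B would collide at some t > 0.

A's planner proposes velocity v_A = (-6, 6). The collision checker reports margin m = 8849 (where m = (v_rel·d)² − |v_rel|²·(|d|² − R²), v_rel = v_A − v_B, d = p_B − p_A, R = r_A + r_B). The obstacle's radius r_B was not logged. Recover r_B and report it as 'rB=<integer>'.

m = 8849
d = (-2, 11);  v_rel = (-13, 11),  |v_rel|² = 290
v_rel×d = (-13)·(11) − (11)·(-2) = -121
since m = R²·290 − (-121)²:  R² = (14641 + 8849) / 290 = 81
R = √81 = 9  ⇒  r_B = 9 − 3 = 6

rB=6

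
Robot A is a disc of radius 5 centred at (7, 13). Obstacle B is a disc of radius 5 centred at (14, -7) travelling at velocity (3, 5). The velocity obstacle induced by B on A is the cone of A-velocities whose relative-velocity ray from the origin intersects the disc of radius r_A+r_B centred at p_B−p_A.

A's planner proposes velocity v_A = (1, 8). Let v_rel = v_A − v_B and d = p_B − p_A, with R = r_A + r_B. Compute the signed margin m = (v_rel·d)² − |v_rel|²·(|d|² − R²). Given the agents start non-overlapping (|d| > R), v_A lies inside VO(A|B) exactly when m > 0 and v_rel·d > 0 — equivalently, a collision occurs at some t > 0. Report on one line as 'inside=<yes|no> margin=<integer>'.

d = (7, -20),  |d|² = 449;  R = 5+5 = 10,  c = 449−10² = 349
v_rel = (-2, 3),  |v_rel|² = 13;  v_rel·d = (-2)·(7) + (3)·(-20) = -74
13·t² + 148·t + 349 = 0  ⇒  m = (-74)² − 13·349 = 939
m = 939 > 0,  v_rel·d = -74 < 0  ⇒  outside

inside=no margin=939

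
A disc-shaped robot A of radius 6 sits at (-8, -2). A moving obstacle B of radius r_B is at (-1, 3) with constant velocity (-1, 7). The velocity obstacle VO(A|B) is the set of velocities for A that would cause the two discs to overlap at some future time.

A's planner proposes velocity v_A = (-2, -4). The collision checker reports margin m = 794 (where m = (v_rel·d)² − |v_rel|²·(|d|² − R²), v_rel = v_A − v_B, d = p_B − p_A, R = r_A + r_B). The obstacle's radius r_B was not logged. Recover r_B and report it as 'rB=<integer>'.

m = 794
d = (7, 5);  v_rel = (-1, -11),  |v_rel|² = 122
v_rel×d = (-1)·(5) − (-11)·(7) = 72
since m = R²·122 − 72²:  R² = (5184 + 794) / 122 = 49
R = √49 = 7  ⇒  r_B = 7 − 6 = 1

rB=1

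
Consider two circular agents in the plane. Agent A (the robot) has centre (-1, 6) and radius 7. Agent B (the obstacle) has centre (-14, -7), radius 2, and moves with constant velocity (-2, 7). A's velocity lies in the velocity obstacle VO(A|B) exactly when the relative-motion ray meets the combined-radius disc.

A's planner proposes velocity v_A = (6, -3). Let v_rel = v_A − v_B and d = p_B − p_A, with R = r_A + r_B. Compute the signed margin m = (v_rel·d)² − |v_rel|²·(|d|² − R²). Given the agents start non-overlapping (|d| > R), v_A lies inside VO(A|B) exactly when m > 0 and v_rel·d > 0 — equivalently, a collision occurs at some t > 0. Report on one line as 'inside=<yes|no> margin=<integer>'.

d = (-13, -13),  |d|² = 338;  R = 7+2 = 9,  c = 338−9² = 257
v_rel = (8, -10),  |v_rel|² = 164;  v_rel·d = (8)·(-13) + (-10)·(-13) = 26
164·t² − 52·t + 257 = 0  ⇒  m = 26² − 164·257 = -41472
m = -41472 < 0,  v_rel·d = 26 > 0  ⇒  outside

inside=no margin=-41472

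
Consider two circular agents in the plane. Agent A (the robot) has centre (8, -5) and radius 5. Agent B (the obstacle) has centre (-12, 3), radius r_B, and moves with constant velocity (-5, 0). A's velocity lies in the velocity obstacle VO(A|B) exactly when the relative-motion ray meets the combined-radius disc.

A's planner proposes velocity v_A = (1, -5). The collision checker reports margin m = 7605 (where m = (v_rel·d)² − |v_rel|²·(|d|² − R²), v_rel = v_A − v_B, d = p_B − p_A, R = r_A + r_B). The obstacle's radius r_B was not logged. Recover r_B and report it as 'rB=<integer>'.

m = 7605
d = (-20, 8);  v_rel = (6, -5),  |v_rel|² = 61
v_rel×d = (6)·(8) − (-5)·(-20) = -52
since m = R²·61 − (-52)²:  R² = (2704 + 7605) / 61 = 169
R = √169 = 13  ⇒  r_B = 13 − 5 = 8

rB=8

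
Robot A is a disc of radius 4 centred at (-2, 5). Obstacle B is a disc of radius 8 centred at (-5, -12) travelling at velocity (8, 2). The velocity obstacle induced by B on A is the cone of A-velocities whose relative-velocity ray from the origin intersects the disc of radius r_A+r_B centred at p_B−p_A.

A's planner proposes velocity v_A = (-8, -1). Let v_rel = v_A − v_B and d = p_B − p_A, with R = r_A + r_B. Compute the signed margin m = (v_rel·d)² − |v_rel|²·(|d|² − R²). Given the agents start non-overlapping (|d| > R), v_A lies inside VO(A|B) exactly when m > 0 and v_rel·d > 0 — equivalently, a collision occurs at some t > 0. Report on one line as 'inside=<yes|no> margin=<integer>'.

d = (-3, -17),  |d|² = 298;  R = 4+8 = 12,  c = 298−12² = 154
v_rel = (-16, -3),  |v_rel|² = 265;  v_rel·d = (-16)·(-3) + (-3)·(-17) = 99
265·t² − 198·t + 154 = 0  ⇒  m = 99² − 265·154 = -31009
m = -31009 < 0,  v_rel·d = 99 > 0  ⇒  outside

inside=no margin=-31009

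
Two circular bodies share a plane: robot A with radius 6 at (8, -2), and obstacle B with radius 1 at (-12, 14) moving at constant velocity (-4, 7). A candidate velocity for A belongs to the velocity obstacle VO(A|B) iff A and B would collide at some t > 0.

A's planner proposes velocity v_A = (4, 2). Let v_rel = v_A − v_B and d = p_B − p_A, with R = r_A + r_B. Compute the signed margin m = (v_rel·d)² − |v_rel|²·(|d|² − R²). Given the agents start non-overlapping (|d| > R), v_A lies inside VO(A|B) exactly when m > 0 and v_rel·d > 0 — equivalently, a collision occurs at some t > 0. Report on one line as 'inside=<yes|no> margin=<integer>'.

d = (-20, 16),  |d|² = 656;  R = 6+1 = 7,  c = 656−7² = 607
v_rel = (8, -5),  |v_rel|² = 89;  v_rel·d = (8)·(-20) + (-5)·(16) = -240
89·t² + 480·t + 607 = 0  ⇒  m = (-240)² − 89·607 = 3577
m = 3577 > 0,  v_rel·d = -240 < 0  ⇒  outside

inside=no margin=3577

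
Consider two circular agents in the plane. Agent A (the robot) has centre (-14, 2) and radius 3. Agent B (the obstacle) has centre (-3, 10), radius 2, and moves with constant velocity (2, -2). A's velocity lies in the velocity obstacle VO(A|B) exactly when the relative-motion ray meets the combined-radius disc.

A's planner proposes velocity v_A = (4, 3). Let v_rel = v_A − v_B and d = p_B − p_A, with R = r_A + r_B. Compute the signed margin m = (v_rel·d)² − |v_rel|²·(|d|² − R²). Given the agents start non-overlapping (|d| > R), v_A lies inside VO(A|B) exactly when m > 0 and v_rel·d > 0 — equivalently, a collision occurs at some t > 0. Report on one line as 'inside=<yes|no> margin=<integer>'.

d = (11, 8),  |d|² = 185;  R = 3+2 = 5,  c = 185−5² = 160
v_rel = (2, 5),  |v_rel|² = 29;  v_rel·d = (2)·(11) + (5)·(8) = 62
29·t² − 124·t + 160 = 0  ⇒  m = 62² − 29·160 = -796
m = -796 < 0,  v_rel·d = 62 > 0  ⇒  outside

inside=no margin=-796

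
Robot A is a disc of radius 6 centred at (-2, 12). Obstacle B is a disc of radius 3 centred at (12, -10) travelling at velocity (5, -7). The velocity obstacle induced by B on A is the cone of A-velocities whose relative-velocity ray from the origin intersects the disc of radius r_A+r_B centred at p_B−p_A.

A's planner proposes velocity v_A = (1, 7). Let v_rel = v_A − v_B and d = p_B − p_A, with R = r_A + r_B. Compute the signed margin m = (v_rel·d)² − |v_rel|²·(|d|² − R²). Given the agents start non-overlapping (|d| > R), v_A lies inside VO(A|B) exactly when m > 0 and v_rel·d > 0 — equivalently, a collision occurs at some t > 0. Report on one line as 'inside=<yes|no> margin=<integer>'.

d = (14, -22),  |d|² = 680;  R = 6+3 = 9,  c = 680−9² = 599
v_rel = (-4, 14),  |v_rel|² = 212;  v_rel·d = (-4)·(14) + (14)·(-22) = -364
212·t² + 728·t + 599 = 0  ⇒  m = (-364)² − 212·599 = 5508
m = 5508 > 0,  v_rel·d = -364 < 0  ⇒  outside

inside=no margin=5508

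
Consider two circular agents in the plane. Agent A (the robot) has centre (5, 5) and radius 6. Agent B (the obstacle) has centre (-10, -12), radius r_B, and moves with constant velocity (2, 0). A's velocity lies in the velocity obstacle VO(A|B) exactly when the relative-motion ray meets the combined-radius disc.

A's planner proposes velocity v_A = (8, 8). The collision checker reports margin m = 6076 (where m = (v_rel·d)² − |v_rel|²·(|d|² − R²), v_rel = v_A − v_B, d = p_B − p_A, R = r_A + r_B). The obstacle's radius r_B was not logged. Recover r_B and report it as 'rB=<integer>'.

m = 6076
d = (-15, -17);  v_rel = (6, 8),  |v_rel|² = 100
v_rel×d = (6)·(-17) − (8)·(-15) = 18
since m = R²·100 − 18²:  R² = (324 + 6076) / 100 = 64
R = √64 = 8  ⇒  r_B = 8 − 6 = 2

rB=2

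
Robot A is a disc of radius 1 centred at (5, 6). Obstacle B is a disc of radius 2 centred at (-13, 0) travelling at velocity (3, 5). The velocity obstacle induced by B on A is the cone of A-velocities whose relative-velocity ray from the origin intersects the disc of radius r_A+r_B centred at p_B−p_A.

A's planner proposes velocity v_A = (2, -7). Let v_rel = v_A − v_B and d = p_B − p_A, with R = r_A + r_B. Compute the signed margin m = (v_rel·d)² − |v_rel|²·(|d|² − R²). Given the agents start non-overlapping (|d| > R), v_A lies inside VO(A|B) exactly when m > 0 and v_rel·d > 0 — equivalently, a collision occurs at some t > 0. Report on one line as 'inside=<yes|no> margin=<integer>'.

d = (-18, -6),  |d|² = 360;  R = 1+2 = 3,  c = 360−3² = 351
v_rel = (-1, -12),  |v_rel|² = 145;  v_rel·d = (-1)·(-18) + (-12)·(-6) = 90
145·t² − 180·t + 351 = 0  ⇒  m = 90² − 145·351 = -42795
m = -42795 < 0,  v_rel·d = 90 > 0  ⇒  outside

inside=no margin=-42795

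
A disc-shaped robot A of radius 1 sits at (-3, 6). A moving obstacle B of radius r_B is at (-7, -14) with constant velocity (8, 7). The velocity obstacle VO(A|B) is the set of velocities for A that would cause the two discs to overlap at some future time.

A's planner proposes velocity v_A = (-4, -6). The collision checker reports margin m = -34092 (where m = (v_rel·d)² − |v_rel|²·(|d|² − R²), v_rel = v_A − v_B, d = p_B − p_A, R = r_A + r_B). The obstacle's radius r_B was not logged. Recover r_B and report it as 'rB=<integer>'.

m = -34092
d = (-4, -20);  v_rel = (-12, -13),  |v_rel|² = 313
v_rel×d = (-12)·(-20) − (-13)·(-4) = 188
since m = R²·313 − 188²:  R² = (35344 + -34092) / 313 = 4
R = √4 = 2  ⇒  r_B = 2 − 1 = 1

rB=1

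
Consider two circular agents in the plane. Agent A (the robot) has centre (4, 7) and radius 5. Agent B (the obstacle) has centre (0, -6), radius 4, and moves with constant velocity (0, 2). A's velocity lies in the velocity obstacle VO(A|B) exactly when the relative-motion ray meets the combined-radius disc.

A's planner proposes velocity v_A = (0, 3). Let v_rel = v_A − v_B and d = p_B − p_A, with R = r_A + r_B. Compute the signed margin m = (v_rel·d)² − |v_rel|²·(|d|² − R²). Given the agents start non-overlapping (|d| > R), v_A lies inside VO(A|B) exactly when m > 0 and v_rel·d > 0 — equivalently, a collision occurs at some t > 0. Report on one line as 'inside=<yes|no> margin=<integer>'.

d = (-4, -13),  |d|² = 185;  R = 5+4 = 9,  c = 185−9² = 104
v_rel = (0, 1),  |v_rel|² = 1;  v_rel·d = (0)·(-4) + (1)·(-13) = -13
1·t² + 26·t + 104 = 0  ⇒  m = (-13)² − 1·104 = 65
m = 65 > 0,  v_rel·d = -13 < 0  ⇒  outside

inside=no margin=65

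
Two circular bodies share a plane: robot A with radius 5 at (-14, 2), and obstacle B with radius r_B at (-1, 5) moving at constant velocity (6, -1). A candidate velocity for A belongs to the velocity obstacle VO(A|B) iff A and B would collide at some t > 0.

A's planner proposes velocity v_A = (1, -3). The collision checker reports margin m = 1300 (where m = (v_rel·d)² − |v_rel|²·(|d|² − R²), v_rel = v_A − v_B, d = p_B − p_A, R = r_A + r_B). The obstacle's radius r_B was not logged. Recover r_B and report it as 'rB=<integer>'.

m = 1300
d = (13, 3);  v_rel = (-5, -2),  |v_rel|² = 29
v_rel×d = (-5)·(3) − (-2)·(13) = 11
since m = R²·29 − 11²:  R² = (121 + 1300) / 29 = 49
R = √49 = 7  ⇒  r_B = 7 − 5 = 2

rB=2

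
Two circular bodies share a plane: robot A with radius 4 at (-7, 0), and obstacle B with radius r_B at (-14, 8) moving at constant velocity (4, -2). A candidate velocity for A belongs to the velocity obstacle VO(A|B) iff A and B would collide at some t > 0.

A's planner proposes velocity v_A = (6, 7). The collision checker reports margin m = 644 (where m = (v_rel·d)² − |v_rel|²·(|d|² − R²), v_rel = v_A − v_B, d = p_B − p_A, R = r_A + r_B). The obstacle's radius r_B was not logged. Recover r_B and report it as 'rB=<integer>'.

m = 644
d = (-7, 8);  v_rel = (2, 9),  |v_rel|² = 85
v_rel×d = (2)·(8) − (9)·(-7) = 79
since m = R²·85 − 79²:  R² = (6241 + 644) / 85 = 81
R = √81 = 9  ⇒  r_B = 9 − 4 = 5

rB=5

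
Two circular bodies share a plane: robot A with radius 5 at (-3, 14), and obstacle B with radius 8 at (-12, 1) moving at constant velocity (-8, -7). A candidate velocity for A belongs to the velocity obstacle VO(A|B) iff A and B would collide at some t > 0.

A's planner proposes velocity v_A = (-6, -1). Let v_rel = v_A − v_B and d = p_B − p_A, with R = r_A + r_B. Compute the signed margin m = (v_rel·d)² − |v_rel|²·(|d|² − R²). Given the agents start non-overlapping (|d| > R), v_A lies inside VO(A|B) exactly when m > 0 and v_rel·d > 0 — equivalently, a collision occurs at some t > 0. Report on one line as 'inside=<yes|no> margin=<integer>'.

d = (-9, -13),  |d|² = 250;  R = 5+8 = 13,  c = 250−13² = 81
v_rel = (2, 6),  |v_rel|² = 40;  v_rel·d = (2)·(-9) + (6)·(-13) = -96
40·t² + 192·t + 81 = 0  ⇒  m = (-96)² − 40·81 = 5976
m = 5976 > 0,  v_rel·d = -96 < 0  ⇒  outside

inside=no margin=5976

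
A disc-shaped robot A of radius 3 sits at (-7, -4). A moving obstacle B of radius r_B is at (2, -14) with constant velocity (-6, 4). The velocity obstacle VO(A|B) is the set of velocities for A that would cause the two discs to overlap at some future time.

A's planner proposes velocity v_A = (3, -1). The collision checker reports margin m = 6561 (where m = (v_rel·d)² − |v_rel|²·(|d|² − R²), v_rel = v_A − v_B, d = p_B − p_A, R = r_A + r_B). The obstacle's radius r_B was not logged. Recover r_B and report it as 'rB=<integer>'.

m = 6561
d = (9, -10);  v_rel = (9, -5),  |v_rel|² = 106
v_rel×d = (9)·(-10) − (-5)·(9) = -45
since m = R²·106 − (-45)²:  R² = (2025 + 6561) / 106 = 81
R = √81 = 9  ⇒  r_B = 9 − 3 = 6

rB=6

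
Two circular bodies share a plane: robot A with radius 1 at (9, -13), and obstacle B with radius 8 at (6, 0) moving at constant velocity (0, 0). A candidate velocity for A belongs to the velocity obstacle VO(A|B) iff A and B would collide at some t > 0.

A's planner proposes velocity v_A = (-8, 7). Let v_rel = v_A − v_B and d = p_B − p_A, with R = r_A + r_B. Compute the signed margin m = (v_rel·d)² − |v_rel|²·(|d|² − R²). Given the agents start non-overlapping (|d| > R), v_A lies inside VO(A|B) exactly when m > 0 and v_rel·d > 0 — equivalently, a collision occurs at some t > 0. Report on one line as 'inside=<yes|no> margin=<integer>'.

d = (-3, 13),  |d|² = 178;  R = 1+8 = 9,  c = 178−9² = 97
v_rel = (-8, 7),  |v_rel|² = 113;  v_rel·d = (-8)·(-3) + (7)·(13) = 115
113·t² − 230·t + 97 = 0  ⇒  m = 115² − 113·97 = 2264
m = 2264 > 0,  v_rel·d = 115 > 0  ⇒  inside

inside=yes margin=2264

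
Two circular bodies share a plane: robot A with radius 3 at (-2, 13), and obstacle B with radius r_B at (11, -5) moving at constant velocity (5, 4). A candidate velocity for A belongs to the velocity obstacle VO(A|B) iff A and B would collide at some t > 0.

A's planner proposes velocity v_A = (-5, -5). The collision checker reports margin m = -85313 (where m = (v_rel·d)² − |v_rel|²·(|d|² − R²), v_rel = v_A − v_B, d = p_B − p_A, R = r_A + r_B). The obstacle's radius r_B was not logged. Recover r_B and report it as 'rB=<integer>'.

m = -85313
d = (13, -18);  v_rel = (-10, -9),  |v_rel|² = 181
v_rel×d = (-10)·(-18) − (-9)·(13) = 297
since m = R²·181 − 297²:  R² = (88209 + -85313) / 181 = 16
R = √16 = 4  ⇒  r_B = 4 − 3 = 1

rB=1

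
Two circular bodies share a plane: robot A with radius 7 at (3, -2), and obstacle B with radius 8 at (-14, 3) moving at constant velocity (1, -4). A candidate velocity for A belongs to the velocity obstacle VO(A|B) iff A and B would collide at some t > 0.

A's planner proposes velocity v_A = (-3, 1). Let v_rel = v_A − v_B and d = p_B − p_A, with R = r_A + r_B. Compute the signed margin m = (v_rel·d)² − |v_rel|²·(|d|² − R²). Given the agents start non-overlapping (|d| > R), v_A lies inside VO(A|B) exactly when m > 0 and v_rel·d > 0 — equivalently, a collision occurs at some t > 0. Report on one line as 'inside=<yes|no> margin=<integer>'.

d = (-17, 5),  |d|² = 314;  R = 7+8 = 15,  c = 314−15² = 89
v_rel = (-4, 5),  |v_rel|² = 41;  v_rel·d = (-4)·(-17) + (5)·(5) = 93
41·t² − 186·t + 89 = 0  ⇒  m = 93² − 41·89 = 5000
m = 5000 > 0,  v_rel·d = 93 > 0  ⇒  inside

inside=yes margin=5000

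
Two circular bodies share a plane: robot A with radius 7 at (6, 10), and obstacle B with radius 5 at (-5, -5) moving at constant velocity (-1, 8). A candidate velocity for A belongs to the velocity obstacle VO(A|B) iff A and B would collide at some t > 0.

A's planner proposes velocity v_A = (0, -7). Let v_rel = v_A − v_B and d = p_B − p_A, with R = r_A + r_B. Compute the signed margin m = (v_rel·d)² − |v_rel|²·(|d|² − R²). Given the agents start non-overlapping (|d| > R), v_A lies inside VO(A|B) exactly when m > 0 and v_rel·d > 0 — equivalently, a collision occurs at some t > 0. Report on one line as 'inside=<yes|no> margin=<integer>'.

d = (-11, -15),  |d|² = 346;  R = 7+5 = 12,  c = 346−12² = 202
v_rel = (1, -15),  |v_rel|² = 226;  v_rel·d = (1)·(-11) + (-15)·(-15) = 214
226·t² − 428·t + 202 = 0  ⇒  m = 214² − 226·202 = 144
m = 144 > 0,  v_rel·d = 214 > 0  ⇒  inside

inside=yes margin=144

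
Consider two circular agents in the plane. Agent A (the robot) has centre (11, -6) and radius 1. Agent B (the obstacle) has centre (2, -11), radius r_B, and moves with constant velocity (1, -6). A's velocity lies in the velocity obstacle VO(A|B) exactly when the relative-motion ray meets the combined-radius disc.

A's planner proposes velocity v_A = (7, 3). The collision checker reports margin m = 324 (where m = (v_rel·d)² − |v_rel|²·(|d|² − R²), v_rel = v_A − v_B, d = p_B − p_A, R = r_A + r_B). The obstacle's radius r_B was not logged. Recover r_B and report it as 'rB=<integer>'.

m = 324
d = (-9, -5);  v_rel = (6, 9),  |v_rel|² = 117
v_rel×d = (6)·(-5) − (9)·(-9) = 51
since m = R²·117 − 51²:  R² = (2601 + 324) / 117 = 25
R = √25 = 5  ⇒  r_B = 5 − 1 = 4

rB=4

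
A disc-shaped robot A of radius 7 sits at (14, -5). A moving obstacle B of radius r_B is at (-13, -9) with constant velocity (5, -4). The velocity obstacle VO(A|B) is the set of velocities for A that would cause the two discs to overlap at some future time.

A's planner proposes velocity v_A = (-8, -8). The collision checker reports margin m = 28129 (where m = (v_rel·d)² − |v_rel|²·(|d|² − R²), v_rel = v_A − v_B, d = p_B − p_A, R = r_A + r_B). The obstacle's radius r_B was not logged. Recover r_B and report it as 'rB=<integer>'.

m = 28129
d = (-27, -4);  v_rel = (-13, -4),  |v_rel|² = 185
v_rel×d = (-13)·(-4) − (-4)·(-27) = -56
since m = R²·185 − (-56)²:  R² = (3136 + 28129) / 185 = 169
R = √169 = 13  ⇒  r_B = 13 − 7 = 6

rB=6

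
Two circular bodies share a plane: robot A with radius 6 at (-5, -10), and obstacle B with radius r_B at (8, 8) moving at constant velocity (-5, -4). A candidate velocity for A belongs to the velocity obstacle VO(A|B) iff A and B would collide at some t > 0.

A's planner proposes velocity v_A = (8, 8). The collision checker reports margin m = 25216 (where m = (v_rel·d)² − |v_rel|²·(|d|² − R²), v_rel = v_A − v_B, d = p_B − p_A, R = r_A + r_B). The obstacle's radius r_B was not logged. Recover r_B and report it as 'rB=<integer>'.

m = 25216
d = (13, 18);  v_rel = (13, 12),  |v_rel|² = 313
v_rel×d = (13)·(18) − (12)·(13) = 78
since m = R²·313 − 78²:  R² = (6084 + 25216) / 313 = 100
R = √100 = 10  ⇒  r_B = 10 − 6 = 4

rB=4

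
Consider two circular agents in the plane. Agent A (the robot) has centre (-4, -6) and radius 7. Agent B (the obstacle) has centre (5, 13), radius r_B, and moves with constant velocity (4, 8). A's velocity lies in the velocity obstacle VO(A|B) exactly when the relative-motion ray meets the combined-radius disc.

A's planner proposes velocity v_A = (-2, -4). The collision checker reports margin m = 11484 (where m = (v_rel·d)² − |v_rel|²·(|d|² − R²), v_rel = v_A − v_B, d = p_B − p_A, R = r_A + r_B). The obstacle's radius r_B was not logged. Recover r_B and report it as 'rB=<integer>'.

m = 11484
d = (9, 19);  v_rel = (-6, -12),  |v_rel|² = 180
v_rel×d = (-6)·(19) − (-12)·(9) = -6
since m = R²·180 − (-6)²:  R² = (36 + 11484) / 180 = 64
R = √64 = 8  ⇒  r_B = 8 − 7 = 1

rB=1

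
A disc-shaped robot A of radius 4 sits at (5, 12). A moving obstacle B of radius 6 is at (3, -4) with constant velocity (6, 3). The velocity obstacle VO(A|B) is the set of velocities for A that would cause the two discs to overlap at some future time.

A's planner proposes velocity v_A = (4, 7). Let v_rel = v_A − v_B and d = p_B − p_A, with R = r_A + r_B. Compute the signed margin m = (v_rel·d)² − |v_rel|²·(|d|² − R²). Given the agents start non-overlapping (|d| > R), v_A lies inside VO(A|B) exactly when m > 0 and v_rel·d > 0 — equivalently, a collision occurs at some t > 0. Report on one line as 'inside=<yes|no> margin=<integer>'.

d = (-2, -16),  |d|² = 260;  R = 4+6 = 10,  c = 260−10² = 160
v_rel = (-2, 4),  |v_rel|² = 20;  v_rel·d = (-2)·(-2) + (4)·(-16) = -60
20·t² + 120·t + 160 = 0  ⇒  m = (-60)² − 20·160 = 400
m = 400 > 0,  v_rel·d = -60 < 0  ⇒  outside

inside=no margin=400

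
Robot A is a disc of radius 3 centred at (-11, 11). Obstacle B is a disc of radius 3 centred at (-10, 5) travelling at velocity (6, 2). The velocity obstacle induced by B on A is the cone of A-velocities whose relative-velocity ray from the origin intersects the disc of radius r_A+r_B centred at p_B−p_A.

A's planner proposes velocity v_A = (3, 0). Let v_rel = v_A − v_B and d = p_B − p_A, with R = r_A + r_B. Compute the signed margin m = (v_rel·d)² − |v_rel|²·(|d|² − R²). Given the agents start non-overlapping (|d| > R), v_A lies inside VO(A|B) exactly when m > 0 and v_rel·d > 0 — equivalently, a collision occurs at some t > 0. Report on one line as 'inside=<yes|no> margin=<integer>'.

d = (1, -6),  |d|² = 37;  R = 3+3 = 6,  c = 37−6² = 1
v_rel = (-3, -2),  |v_rel|² = 13;  v_rel·d = (-3)·(1) + (-2)·(-6) = 9
13·t² − 18·t + 1 = 0  ⇒  m = 9² − 13·1 = 68
m = 68 > 0,  v_rel·d = 9 > 0  ⇒  inside

inside=yes margin=68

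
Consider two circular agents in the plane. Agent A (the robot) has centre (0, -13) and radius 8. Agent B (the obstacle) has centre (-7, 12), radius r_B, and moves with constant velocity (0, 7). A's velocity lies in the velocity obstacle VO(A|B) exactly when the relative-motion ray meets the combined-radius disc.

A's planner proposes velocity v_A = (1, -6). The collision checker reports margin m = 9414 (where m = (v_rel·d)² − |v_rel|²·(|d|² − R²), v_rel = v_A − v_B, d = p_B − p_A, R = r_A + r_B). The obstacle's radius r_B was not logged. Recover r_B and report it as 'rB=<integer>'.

m = 9414
d = (-7, 25);  v_rel = (1, -13),  |v_rel|² = 170
v_rel×d = (1)·(25) − (-13)·(-7) = -66
since m = R²·170 − (-66)²:  R² = (4356 + 9414) / 170 = 81
R = √81 = 9  ⇒  r_B = 9 − 8 = 1

rB=1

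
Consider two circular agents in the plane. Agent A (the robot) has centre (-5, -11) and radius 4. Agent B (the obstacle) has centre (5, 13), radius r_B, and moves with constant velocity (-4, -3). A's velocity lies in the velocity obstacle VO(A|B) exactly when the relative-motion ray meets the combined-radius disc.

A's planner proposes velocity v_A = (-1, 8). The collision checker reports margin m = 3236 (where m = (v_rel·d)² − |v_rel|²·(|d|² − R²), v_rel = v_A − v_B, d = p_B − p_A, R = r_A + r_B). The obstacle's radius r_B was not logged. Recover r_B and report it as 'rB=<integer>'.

m = 3236
d = (10, 24);  v_rel = (3, 11),  |v_rel|² = 130
v_rel×d = (3)·(24) − (11)·(10) = -38
since m = R²·130 − (-38)²:  R² = (1444 + 3236) / 130 = 36
R = √36 = 6  ⇒  r_B = 6 − 4 = 2

rB=2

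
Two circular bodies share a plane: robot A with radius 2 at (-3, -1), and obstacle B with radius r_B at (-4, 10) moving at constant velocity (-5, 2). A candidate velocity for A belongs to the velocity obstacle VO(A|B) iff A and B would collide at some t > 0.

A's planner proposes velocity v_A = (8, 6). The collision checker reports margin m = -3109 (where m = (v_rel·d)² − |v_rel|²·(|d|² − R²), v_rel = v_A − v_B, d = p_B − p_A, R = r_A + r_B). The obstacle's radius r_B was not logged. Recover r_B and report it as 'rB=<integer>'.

m = -3109
d = (-1, 11);  v_rel = (13, 4),  |v_rel|² = 185
v_rel×d = (13)·(11) − (4)·(-1) = 147
since m = R²·185 − 147²:  R² = (21609 + -3109) / 185 = 100
R = √100 = 10  ⇒  r_B = 10 − 2 = 8

rB=8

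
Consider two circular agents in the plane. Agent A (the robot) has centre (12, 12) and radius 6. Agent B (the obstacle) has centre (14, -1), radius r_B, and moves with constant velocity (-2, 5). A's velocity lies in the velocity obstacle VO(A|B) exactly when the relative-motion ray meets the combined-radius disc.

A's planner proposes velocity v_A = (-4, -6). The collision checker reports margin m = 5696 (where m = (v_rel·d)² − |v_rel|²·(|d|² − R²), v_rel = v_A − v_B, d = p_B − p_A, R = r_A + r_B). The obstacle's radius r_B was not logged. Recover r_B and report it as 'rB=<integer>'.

m = 5696
d = (2, -13);  v_rel = (-2, -11),  |v_rel|² = 125
v_rel×d = (-2)·(-13) − (-11)·(2) = 48
since m = R²·125 − 48²:  R² = (2304 + 5696) / 125 = 64
R = √64 = 8  ⇒  r_B = 8 − 6 = 2

rB=2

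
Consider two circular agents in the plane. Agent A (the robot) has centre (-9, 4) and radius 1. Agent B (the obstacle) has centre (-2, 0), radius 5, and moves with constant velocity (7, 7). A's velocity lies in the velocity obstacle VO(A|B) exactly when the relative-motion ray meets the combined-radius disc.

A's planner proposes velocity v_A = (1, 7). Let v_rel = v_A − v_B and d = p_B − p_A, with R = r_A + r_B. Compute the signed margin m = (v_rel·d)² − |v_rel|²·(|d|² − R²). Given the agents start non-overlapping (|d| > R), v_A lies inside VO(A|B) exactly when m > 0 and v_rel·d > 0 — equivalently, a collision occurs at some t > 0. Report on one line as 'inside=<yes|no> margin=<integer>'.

d = (7, -4),  |d|² = 65;  R = 1+5 = 6,  c = 65−6² = 29
v_rel = (-6, 0),  |v_rel|² = 36;  v_rel·d = (-6)·(7) + (0)·(-4) = -42
36·t² + 84·t + 29 = 0  ⇒  m = (-42)² − 36·29 = 720
m = 720 > 0,  v_rel·d = -42 < 0  ⇒  outside

inside=no margin=720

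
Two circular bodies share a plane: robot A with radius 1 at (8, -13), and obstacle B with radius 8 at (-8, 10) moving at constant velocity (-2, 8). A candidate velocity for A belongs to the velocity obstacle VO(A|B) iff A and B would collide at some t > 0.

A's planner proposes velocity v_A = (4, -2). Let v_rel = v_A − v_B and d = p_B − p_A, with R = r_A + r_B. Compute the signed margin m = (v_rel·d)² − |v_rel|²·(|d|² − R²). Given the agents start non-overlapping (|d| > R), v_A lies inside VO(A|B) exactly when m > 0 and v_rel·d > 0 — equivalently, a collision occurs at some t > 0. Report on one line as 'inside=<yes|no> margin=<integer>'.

d = (-16, 23),  |d|² = 785;  R = 1+8 = 9,  c = 785−9² = 704
v_rel = (6, -10),  |v_rel|² = 136;  v_rel·d = (6)·(-16) + (-10)·(23) = -326
136·t² + 652·t + 704 = 0  ⇒  m = (-326)² − 136·704 = 10532
m = 10532 > 0,  v_rel·d = -326 < 0  ⇒  outside

inside=no margin=10532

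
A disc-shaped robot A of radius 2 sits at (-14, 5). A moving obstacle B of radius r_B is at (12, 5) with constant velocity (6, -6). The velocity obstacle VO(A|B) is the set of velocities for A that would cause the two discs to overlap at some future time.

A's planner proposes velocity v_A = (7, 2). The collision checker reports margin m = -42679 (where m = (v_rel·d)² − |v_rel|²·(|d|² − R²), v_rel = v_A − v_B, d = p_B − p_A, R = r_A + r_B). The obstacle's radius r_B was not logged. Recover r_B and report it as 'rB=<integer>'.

m = -42679
d = (26, 0);  v_rel = (1, 8),  |v_rel|² = 65
v_rel×d = (1)·(0) − (8)·(26) = -208
since m = R²·65 − (-208)²:  R² = (43264 + -42679) / 65 = 9
R = √9 = 3  ⇒  r_B = 3 − 2 = 1

rB=1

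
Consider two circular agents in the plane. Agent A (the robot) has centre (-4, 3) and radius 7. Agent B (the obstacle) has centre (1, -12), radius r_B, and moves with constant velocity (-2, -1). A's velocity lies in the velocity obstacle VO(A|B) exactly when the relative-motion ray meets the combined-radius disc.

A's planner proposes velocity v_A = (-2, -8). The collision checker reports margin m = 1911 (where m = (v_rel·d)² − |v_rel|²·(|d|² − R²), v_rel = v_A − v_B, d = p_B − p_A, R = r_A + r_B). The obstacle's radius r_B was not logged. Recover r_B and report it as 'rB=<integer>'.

m = 1911
d = (5, -15);  v_rel = (0, -7),  |v_rel|² = 49
v_rel×d = (0)·(-15) − (-7)·(5) = 35
since m = R²·49 − 35²:  R² = (1225 + 1911) / 49 = 64
R = √64 = 8  ⇒  r_B = 8 − 7 = 1

rB=1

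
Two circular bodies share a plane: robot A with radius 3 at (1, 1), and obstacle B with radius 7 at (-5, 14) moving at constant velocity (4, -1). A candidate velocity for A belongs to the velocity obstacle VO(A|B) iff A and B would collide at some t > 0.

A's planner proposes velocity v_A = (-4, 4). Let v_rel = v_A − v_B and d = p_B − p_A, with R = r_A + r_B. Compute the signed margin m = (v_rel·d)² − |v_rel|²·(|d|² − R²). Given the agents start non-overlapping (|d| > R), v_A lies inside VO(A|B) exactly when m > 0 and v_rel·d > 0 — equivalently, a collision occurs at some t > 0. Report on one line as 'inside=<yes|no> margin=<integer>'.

d = (-6, 13),  |d|² = 205;  R = 3+7 = 10,  c = 205−10² = 105
v_rel = (-8, 5),  |v_rel|² = 89;  v_rel·d = (-8)·(-6) + (5)·(13) = 113
89·t² − 226·t + 105 = 0  ⇒  m = 113² − 89·105 = 3424
m = 3424 > 0,  v_rel·d = 113 > 0  ⇒  inside

inside=yes margin=3424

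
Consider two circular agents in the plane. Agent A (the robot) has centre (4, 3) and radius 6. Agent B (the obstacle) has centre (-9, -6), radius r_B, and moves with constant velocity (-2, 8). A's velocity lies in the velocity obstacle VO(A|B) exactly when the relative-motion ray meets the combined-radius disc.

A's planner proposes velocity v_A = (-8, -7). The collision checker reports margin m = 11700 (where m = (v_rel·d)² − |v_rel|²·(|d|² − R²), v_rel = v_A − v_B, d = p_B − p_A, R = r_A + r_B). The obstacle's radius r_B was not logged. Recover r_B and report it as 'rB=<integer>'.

m = 11700
d = (-13, -9);  v_rel = (-6, -15),  |v_rel|² = 261
v_rel×d = (-6)·(-9) − (-15)·(-13) = -141
since m = R²·261 − (-141)²:  R² = (19881 + 11700) / 261 = 121
R = √121 = 11  ⇒  r_B = 11 − 6 = 5

rB=5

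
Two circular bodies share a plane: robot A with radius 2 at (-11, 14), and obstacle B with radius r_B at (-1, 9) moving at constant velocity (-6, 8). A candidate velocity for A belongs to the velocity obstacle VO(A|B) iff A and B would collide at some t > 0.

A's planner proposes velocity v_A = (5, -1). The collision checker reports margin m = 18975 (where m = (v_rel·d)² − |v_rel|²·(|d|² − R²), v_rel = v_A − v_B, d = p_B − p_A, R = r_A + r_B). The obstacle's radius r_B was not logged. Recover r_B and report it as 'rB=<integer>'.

m = 18975
d = (10, -5);  v_rel = (11, -9),  |v_rel|² = 202
v_rel×d = (11)·(-5) − (-9)·(10) = 35
since m = R²·202 − 35²:  R² = (1225 + 18975) / 202 = 100
R = √100 = 10  ⇒  r_B = 10 − 2 = 8

rB=8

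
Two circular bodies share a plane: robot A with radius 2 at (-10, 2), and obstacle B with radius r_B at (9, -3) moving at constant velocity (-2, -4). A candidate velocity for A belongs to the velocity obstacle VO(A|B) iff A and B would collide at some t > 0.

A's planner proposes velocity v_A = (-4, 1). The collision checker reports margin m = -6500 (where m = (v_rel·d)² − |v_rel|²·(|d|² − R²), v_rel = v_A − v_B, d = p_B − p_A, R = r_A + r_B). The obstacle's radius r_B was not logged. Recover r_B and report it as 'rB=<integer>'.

m = -6500
d = (19, -5);  v_rel = (-2, 5),  |v_rel|² = 29
v_rel×d = (-2)·(-5) − (5)·(19) = -85
since m = R²·29 − (-85)²:  R² = (7225 + -6500) / 29 = 25
R = √25 = 5  ⇒  r_B = 5 − 2 = 3

rB=3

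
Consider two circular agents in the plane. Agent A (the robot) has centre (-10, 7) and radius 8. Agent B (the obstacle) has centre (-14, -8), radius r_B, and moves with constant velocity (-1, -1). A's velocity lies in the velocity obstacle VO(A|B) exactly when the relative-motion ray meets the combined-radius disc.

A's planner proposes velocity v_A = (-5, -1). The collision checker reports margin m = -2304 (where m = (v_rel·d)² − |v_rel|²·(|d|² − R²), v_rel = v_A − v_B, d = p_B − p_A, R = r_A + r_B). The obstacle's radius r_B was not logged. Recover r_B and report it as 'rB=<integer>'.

m = -2304
d = (-4, -15);  v_rel = (-4, 0),  |v_rel|² = 16
v_rel×d = (-4)·(-15) − (0)·(-4) = 60
since m = R²·16 − 60²:  R² = (3600 + -2304) / 16 = 81
R = √81 = 9  ⇒  r_B = 9 − 8 = 1

rB=1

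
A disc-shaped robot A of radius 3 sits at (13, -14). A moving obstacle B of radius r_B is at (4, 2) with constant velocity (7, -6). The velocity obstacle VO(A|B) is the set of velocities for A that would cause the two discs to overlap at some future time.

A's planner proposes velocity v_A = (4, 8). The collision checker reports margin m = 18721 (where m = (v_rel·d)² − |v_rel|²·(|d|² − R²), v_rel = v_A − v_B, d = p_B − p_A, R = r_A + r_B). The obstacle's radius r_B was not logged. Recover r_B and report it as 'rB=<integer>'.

m = 18721
d = (-9, 16);  v_rel = (-3, 14),  |v_rel|² = 205
v_rel×d = (-3)·(16) − (14)·(-9) = 78
since m = R²·205 − 78²:  R² = (6084 + 18721) / 205 = 121
R = √121 = 11  ⇒  r_B = 11 − 3 = 8

rB=8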